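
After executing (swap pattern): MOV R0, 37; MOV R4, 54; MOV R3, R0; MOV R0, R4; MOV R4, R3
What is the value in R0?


Register state trace (swap pattern):
  MOV R0, 37  → R0 = 37
  MOV R4, 54  → R4 = 54
  MOV R3, R0  → R3 = 37  (save R0)
  MOV R0, R4  → R0 = 54  (R0 gets R4's value)
  MOV R4, R3  → R4 = 37  (R4 gets saved value)
Final: R0 = 54

54


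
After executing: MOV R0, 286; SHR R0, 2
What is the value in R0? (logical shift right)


Register state trace:
  MOV R0, 286  → R0 = 286
  SHR R0, 2  → R0 = 286 >> 2 = 286 // 2^2 = 71
Final: R0 = 71

71


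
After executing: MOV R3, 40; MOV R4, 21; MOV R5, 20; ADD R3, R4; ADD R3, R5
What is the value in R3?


Register state trace:
  MOV R3, 40  → R3 = 40
  MOV R4, 21  → R4 = 21
  MOV R5, 20  → R5 = 20
  ADD R3, R4  → R3 = 40 + 21 = 61
  ADD R3, R5  → R3 = 61 + 20 = 81
Final: R3 = 81

81


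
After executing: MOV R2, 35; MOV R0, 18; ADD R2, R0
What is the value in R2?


Register state trace:
  MOV R2, 35  → R2 = 35
  MOV R0, 18  → R0 = 18
  ADD R2, R0  → R2 = 35 + 18 = 53
Final: R2 = 53

53


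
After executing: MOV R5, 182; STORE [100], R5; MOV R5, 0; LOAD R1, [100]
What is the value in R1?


Register and memory trace:
  MOV R5, 182  → R5 = 182
  STORE [100], R5  → mem[100] = 182
  MOV R5, 0  → R5 = 0
  LOAD R1, [100]  → R1 = mem[100] = 182
Final: R1 = 182

182


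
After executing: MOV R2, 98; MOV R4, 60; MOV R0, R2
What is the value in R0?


Register state trace:
  MOV R2, 98  → R2 = 98
  MOV R4, 60  → R4 = 60
  MOV R0, R2  → R0 = 98
Final: R0 = 98

98


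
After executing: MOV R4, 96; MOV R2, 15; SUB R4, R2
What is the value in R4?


Register state trace:
  MOV R4, 96  → R4 = 96
  MOV R2, 15  → R2 = 15
  SUB R4, R2  → R4 = 96 - 15 = 81
Final: R4 = 81

81


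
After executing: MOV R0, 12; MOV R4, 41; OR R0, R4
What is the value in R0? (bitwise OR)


Register state trace:
  MOV R0, 12  → R0 = 12 (0b00001100)
  MOV R4, 41  → R4 = 41 (0b00101001)
  OR R0, R4   → R0 = 12 OR 41 = 45 (0b00101101)
Final: R0 = 45

45


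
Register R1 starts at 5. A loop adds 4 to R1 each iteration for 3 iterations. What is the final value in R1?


Starting value: R1 = 5
  Iter 1: R1 = 5 + 4 = 9
  Iter 2: R1 = 9 + 4 = 13
  Iter 3: R1 = 13 + 4 = 17
Final: R1 = 17

17


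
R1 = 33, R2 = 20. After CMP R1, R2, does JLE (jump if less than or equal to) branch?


Trace:
  R1 = 33, R2 = 20
  CMP R1, R2  → compares 33 vs 20
  JLE checks: is 33 less than or equal to 20?
  33 > 20, so condition is false
Branch taken: No

No


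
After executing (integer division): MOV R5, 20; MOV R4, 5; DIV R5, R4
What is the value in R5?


Register state trace:
  MOV R5, 20  → R5 = 20
  MOV R4, 5  → R4 = 5
  DIV R5, R4  → R5 = 20 // 5 = 4
Final: R5 = 4

4


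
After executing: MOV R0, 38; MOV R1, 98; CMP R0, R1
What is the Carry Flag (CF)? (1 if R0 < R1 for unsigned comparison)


Register state trace:
  MOV R0, 38  → R0 = 38
  MOV R1, 98  → R1 = 98
  CMP R0, R1  → unsigned 38 - 98: borrow occurs
  38 < 98, so CF = 1
CF = 1

1


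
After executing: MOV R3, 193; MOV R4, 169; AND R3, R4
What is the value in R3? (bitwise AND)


Register state trace:
  MOV R3, 193  → R3 = 193 (0b11000001)
  MOV R4, 169  → R4 = 169 (0b10101001)
  AND R3, R4  → R3 = 193 AND 169 = 129 (0b10000001)
Final: R3 = 129

129


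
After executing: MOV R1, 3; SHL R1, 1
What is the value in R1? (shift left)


Register state trace:
  MOV R1, 3  → R1 = 3
  SHL R1, 1  → R1 = 3 << 1 = 3 * 2^1 = 6
Final: R1 = 6

6


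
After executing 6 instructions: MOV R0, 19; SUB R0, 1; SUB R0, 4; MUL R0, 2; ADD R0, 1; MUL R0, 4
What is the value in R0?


Register state trace:
  MOV R0, 19  → R0 = 19
  SUB R0, 1  → R0 = 19 - 1 = 18
  SUB R0, 4  → R0 = 18 - 4 = 14
  MUL R0, 2  → R0 = 14 * 2 = 28
  ADD R0, 1  → R0 = 28 + 1 = 29
  MUL R0, 4  → R0 = 29 * 4 = 116
Final: R0 = 116

116


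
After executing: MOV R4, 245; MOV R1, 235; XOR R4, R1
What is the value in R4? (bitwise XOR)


Register state trace:
  MOV R4, 245  → R4 = 245 (0b11110101)
  MOV R1, 235  → R1 = 235 (0b11101011)
  XOR R4, R1  → R4 = 245 XOR 235 = 30 (0b00011110)
Final: R4 = 30

30


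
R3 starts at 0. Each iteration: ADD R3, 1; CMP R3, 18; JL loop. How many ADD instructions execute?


Loop trace (R3 starts at 0, target 18, step 1):
  ADD #1: R3 = 0 + 1 = 1  → 1 < 18, loop
  ADD #2: R3 = 1 + 1 = 2  → 2 < 18, loop
  ADD #3: R3 = 2 + 1 = 3  → 3 < 18, loop
  ADD #4: R3 = 3 + 1 = 4  → 4 < 18, loop
  ADD #5: R3 = 4 + 1 = 5  → 5 < 18, loop
  ADD #6: R3 = 5 + 1 = 6  → 6 < 18, loop
  ADD #7: R3 = 6 + 1 = 7  → 7 < 18, loop
  ADD #8: R3 = 7 + 1 = 8  → 8 < 18, loop
  ADD #9: R3 = 8 + 1 = 9  → 9 < 18, loop
  ADD #10: R3 = 9 + 1 = 10  → 10 < 18, loop
  ADD #11: R3 = 10 + 1 = 11  → 11 < 18, loop
  ADD #12: R3 = 11 + 1 = 12  → 12 < 18, loop
  ADD #13: R3 = 12 + 1 = 13  → 13 < 18, loop
  ADD #14: R3 = 13 + 1 = 14  → 14 < 18, loop
  ADD #15: R3 = 14 + 1 = 15  → 15 < 18, loop
  ADD #16: R3 = 15 + 1 = 16  → 16 < 18, loop
  ADD #17: R3 = 16 + 1 = 17  → 17 < 18, loop
  ADD #18: R3 = 17 + 1 = 18  → 18 >= 18, exit
Total ADD instructions: 18

18


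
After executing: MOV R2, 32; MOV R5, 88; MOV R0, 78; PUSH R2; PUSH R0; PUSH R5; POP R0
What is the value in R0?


Stack trace (top is rightmost):
  MOV R2, 32  → R2 = 32
  MOV R5, 88  → R5 = 88
  MOV R0, 78  → R0 = 78
  PUSH R2  → stack: [32]
  PUSH R0  → stack: [32, 78]
  PUSH R5  → stack: [32, 78, 88]
  POP R0  → R0 = 88, stack: [32, 78]
Final: R0 = 88

88


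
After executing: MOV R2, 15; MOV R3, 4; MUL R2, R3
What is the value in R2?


Register state trace:
  MOV R2, 15  → R2 = 15
  MOV R3, 4  → R3 = 4
  MUL R2, R3  → R2 = 15 * 4 = 60
Final: R2 = 60

60


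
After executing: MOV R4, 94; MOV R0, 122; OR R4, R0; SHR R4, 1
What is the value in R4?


Register state trace:
  MOV R4, 94  → R4 = 94 (0b01011110)
  MOV R0, 122  → R0 = 122 (0b01111010)
  OR R4, R0  → R4 = 94 OR 122 = 126 (0b01111110)
  SHR R4, 1  → R4 = 126 >> 1 = 63
Final: R4 = 63

63


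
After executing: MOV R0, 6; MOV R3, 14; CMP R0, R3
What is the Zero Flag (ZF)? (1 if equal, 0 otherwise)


Register state trace:
  MOV R0, 6  → R0 = 6
  MOV R3, 14  → R3 = 14
  CMP R0, R3  → computes 6 - 14 = -8
  Result is nonzero, so values are not equal
ZF = 0

0


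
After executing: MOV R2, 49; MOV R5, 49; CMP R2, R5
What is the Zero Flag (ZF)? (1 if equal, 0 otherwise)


Register state trace:
  MOV R2, 49  → R2 = 49
  MOV R5, 49  → R5 = 49
  CMP R2, R5  → computes 49 - 49 = 0
  Result is zero, so values are equal
ZF = 1

1


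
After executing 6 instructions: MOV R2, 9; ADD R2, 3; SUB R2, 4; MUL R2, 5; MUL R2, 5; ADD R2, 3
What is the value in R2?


Register state trace:
  MOV R2, 9  → R2 = 9
  ADD R2, 3  → R2 = 9 + 3 = 12
  SUB R2, 4  → R2 = 12 - 4 = 8
  MUL R2, 5  → R2 = 8 * 5 = 40
  MUL R2, 5  → R2 = 40 * 5 = 200
  ADD R2, 3  → R2 = 200 + 3 = 203
Final: R2 = 203

203


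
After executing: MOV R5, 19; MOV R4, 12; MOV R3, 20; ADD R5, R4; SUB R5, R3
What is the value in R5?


Register state trace:
  MOV R5, 19  → R5 = 19
  MOV R4, 12  → R4 = 12
  MOV R3, 20  → R3 = 20
  ADD R5, R4  → R5 = 19 + 12 = 31
  SUB R5, R3  → R5 = 31 - 20 = 11
Final: R5 = 11

11


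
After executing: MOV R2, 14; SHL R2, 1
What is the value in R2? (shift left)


Register state trace:
  MOV R2, 14  → R2 = 14
  SHL R2, 1  → R2 = 14 << 1 = 14 * 2^1 = 28
Final: R2 = 28

28


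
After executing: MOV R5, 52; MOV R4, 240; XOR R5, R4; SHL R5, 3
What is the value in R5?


Register state trace:
  MOV R5, 52  → R5 = 52 (0b00110100)
  MOV R4, 240  → R4 = 240 (0b11110000)
  XOR R5, R4  → R5 = 52 XOR 240 = 196 (0b11000100)
  SHL R5, 3  → R5 = 196 << 3 = 1568
Final: R5 = 1568

1568


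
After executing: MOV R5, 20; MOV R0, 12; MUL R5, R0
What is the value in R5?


Register state trace:
  MOV R5, 20  → R5 = 20
  MOV R0, 12  → R0 = 12
  MUL R5, R0  → R5 = 20 * 12 = 240
Final: R5 = 240

240


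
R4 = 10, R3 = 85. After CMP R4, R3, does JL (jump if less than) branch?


Trace:
  R4 = 10, R3 = 85
  CMP R4, R3  → compares 10 vs 85
  JL checks: is 10 less than 85?
  10 < 85, so condition is true
Branch taken: Yes

Yes


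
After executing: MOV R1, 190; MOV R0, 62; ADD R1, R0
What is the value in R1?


Register state trace:
  MOV R1, 190  → R1 = 190
  MOV R0, 62  → R0 = 62
  ADD R1, R0  → R1 = 190 + 62 = 252
Final: R1 = 252

252


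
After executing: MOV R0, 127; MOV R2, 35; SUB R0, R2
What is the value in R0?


Register state trace:
  MOV R0, 127  → R0 = 127
  MOV R2, 35  → R2 = 35
  SUB R0, R2  → R0 = 127 - 35 = 92
Final: R0 = 92

92


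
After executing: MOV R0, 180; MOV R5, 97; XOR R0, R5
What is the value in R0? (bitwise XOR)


Register state trace:
  MOV R0, 180  → R0 = 180 (0b10110100)
  MOV R5, 97  → R5 = 97 (0b01100001)
  XOR R0, R5  → R0 = 180 XOR 97 = 213 (0b11010101)
Final: R0 = 213

213


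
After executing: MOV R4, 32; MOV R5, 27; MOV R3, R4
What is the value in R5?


Register state trace:
  MOV R4, 32  → R4 = 32
  MOV R5, 27  → R5 = 27
  MOV R3, R4  → R3 = 32
Final: R5 = 27

27


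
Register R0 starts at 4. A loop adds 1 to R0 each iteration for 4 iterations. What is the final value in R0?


Starting value: R0 = 4
  Iter 1: R0 = 4 + 1 = 5
  Iter 2: R0 = 5 + 1 = 6
  Iter 3: R0 = 6 + 1 = 7
  Iter 4: R0 = 7 + 1 = 8
Final: R0 = 8

8


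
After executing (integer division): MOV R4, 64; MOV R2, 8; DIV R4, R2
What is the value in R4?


Register state trace:
  MOV R4, 64  → R4 = 64
  MOV R2, 8  → R2 = 8
  DIV R4, R2  → R4 = 64 // 8 = 8
Final: R4 = 8

8


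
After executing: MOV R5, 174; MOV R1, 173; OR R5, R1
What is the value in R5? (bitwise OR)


Register state trace:
  MOV R5, 174  → R5 = 174 (0b10101110)
  MOV R1, 173  → R1 = 173 (0b10101101)
  OR R5, R1   → R5 = 174 OR 173 = 175 (0b10101111)
Final: R5 = 175

175


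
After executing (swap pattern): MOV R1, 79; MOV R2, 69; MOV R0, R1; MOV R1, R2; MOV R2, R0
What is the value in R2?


Register state trace (swap pattern):
  MOV R1, 79  → R1 = 79
  MOV R2, 69  → R2 = 69
  MOV R0, R1  → R0 = 79  (save R1)
  MOV R1, R2  → R1 = 69  (R1 gets R2's value)
  MOV R2, R0  → R2 = 79  (R2 gets saved value)
Final: R2 = 79

79


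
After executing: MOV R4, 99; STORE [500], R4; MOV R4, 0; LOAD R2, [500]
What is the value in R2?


Register and memory trace:
  MOV R4, 99  → R4 = 99
  STORE [500], R4  → mem[500] = 99
  MOV R4, 0  → R4 = 0
  LOAD R2, [500]  → R2 = mem[500] = 99
Final: R2 = 99

99


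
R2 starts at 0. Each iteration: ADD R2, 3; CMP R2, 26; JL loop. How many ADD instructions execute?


Loop trace (R2 starts at 0, target 26, step 3):
  ADD #1: R2 = 0 + 3 = 3  → 3 < 26, loop
  ADD #2: R2 = 3 + 3 = 6  → 6 < 26, loop
  ADD #3: R2 = 6 + 3 = 9  → 9 < 26, loop
  ADD #4: R2 = 9 + 3 = 12  → 12 < 26, loop
  ADD #5: R2 = 12 + 3 = 15  → 15 < 26, loop
  ADD #6: R2 = 15 + 3 = 18  → 18 < 26, loop
  ADD #7: R2 = 18 + 3 = 21  → 21 < 26, loop
  ADD #8: R2 = 21 + 3 = 24  → 24 < 26, loop
  ADD #9: R2 = 24 + 3 = 27  → 27 >= 26, exit
Total ADD instructions: 9

9


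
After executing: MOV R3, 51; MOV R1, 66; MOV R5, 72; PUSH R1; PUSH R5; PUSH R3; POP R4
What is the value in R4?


Stack trace (top is rightmost):
  MOV R3, 51  → R3 = 51
  MOV R1, 66  → R1 = 66
  MOV R5, 72  → R5 = 72
  PUSH R1  → stack: [66]
  PUSH R5  → stack: [66, 72]
  PUSH R3  → stack: [66, 72, 51]
  POP R4  → R4 = 51, stack: [66, 72]
Final: R4 = 51

51


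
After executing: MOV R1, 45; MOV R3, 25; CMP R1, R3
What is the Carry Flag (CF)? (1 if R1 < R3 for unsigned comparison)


Register state trace:
  MOV R1, 45  → R1 = 45
  MOV R3, 25  → R3 = 25
  CMP R1, R3  → unsigned 45 - 25: no borrow
  45 >= 25, so CF = 0
CF = 0

0


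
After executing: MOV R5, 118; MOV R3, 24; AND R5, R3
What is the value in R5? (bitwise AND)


Register state trace:
  MOV R5, 118  → R5 = 118 (0b01110110)
  MOV R3, 24  → R3 = 24 (0b00011000)
  AND R5, R3  → R5 = 118 AND 24 = 16 (0b00010000)
Final: R5 = 16

16


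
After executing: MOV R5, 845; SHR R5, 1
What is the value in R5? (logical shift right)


Register state trace:
  MOV R5, 845  → R5 = 845
  SHR R5, 1  → R5 = 845 >> 1 = 845 // 2^1 = 422
Final: R5 = 422

422


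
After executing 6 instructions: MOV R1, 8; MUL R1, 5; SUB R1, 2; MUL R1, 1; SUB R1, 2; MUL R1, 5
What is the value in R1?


Register state trace:
  MOV R1, 8  → R1 = 8
  MUL R1, 5  → R1 = 8 * 5 = 40
  SUB R1, 2  → R1 = 40 - 2 = 38
  MUL R1, 1  → R1 = 38 * 1 = 38
  SUB R1, 2  → R1 = 38 - 2 = 36
  MUL R1, 5  → R1 = 36 * 5 = 180
Final: R1 = 180

180


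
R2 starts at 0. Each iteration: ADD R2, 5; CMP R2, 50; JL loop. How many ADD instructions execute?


Loop trace (R2 starts at 0, target 50, step 5):
  ADD #1: R2 = 0 + 5 = 5  → 5 < 50, loop
  ADD #2: R2 = 5 + 5 = 10  → 10 < 50, loop
  ADD #3: R2 = 10 + 5 = 15  → 15 < 50, loop
  ADD #4: R2 = 15 + 5 = 20  → 20 < 50, loop
  ADD #5: R2 = 20 + 5 = 25  → 25 < 50, loop
  ADD #6: R2 = 25 + 5 = 30  → 30 < 50, loop
  ADD #7: R2 = 30 + 5 = 35  → 35 < 50, loop
  ADD #8: R2 = 35 + 5 = 40  → 40 < 50, loop
  ADD #9: R2 = 40 + 5 = 45  → 45 < 50, loop
  ADD #10: R2 = 45 + 5 = 50  → 50 >= 50, exit
Total ADD instructions: 10

10


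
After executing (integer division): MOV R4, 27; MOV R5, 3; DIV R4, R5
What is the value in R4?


Register state trace:
  MOV R4, 27  → R4 = 27
  MOV R5, 3  → R5 = 3
  DIV R4, R5  → R4 = 27 // 3 = 9
Final: R4 = 9

9


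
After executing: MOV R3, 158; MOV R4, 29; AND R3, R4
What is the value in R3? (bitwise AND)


Register state trace:
  MOV R3, 158  → R3 = 158 (0b10011110)
  MOV R4, 29  → R4 = 29 (0b00011101)
  AND R3, R4  → R3 = 158 AND 29 = 28 (0b00011100)
Final: R3 = 28

28


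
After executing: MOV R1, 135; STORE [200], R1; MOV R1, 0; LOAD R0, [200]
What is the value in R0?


Register and memory trace:
  MOV R1, 135  → R1 = 135
  STORE [200], R1  → mem[200] = 135
  MOV R1, 0  → R1 = 0
  LOAD R0, [200]  → R0 = mem[200] = 135
Final: R0 = 135

135


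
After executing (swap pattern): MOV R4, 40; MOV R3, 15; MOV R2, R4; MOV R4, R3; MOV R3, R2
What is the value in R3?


Register state trace (swap pattern):
  MOV R4, 40  → R4 = 40
  MOV R3, 15  → R3 = 15
  MOV R2, R4  → R2 = 40  (save R4)
  MOV R4, R3  → R4 = 15  (R4 gets R3's value)
  MOV R3, R2  → R3 = 40  (R3 gets saved value)
Final: R3 = 40

40


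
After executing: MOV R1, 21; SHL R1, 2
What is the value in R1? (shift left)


Register state trace:
  MOV R1, 21  → R1 = 21
  SHL R1, 2  → R1 = 21 << 2 = 21 * 2^2 = 84
Final: R1 = 84

84


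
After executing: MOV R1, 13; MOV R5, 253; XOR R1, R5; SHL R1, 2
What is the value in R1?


Register state trace:
  MOV R1, 13  → R1 = 13 (0b00001101)
  MOV R5, 253  → R5 = 253 (0b11111101)
  XOR R1, R5  → R1 = 13 XOR 253 = 240 (0b11110000)
  SHL R1, 2  → R1 = 240 << 2 = 960
Final: R1 = 960

960


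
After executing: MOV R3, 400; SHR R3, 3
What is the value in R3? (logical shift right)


Register state trace:
  MOV R3, 400  → R3 = 400
  SHR R3, 3  → R3 = 400 >> 3 = 400 // 2^3 = 50
Final: R3 = 50

50


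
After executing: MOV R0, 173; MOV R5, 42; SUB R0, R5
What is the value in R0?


Register state trace:
  MOV R0, 173  → R0 = 173
  MOV R5, 42  → R5 = 42
  SUB R0, R5  → R0 = 173 - 42 = 131
Final: R0 = 131

131


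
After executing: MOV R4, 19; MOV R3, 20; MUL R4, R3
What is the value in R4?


Register state trace:
  MOV R4, 19  → R4 = 19
  MOV R3, 20  → R3 = 20
  MUL R4, R3  → R4 = 19 * 20 = 380
Final: R4 = 380

380


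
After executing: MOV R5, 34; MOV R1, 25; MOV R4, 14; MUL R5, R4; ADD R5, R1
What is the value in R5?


Register state trace:
  MOV R5, 34  → R5 = 34
  MOV R1, 25  → R1 = 25
  MOV R4, 14  → R4 = 14
  MUL R5, R4  → R5 = 34 * 14 = 476
  ADD R5, R1  → R5 = 476 + 25 = 501
Final: R5 = 501

501


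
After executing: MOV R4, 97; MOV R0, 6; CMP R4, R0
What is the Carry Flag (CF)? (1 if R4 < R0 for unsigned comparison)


Register state trace:
  MOV R4, 97  → R4 = 97
  MOV R0, 6  → R0 = 6
  CMP R4, R0  → unsigned 97 - 6: no borrow
  97 >= 6, so CF = 0
CF = 0

0


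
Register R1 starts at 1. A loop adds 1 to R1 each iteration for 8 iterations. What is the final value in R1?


Starting value: R1 = 1
  Iter 1: R1 = 1 + 1 = 2
  Iter 2: R1 = 2 + 1 = 3
  Iter 3: R1 = 3 + 1 = 4
  Iter 4: R1 = 4 + 1 = 5
  Iter 5: R1 = 5 + 1 = 6
  Iter 6: R1 = 6 + 1 = 7
  Iter 7: R1 = 7 + 1 = 8
  Iter 8: R1 = 8 + 1 = 9
Final: R1 = 9

9


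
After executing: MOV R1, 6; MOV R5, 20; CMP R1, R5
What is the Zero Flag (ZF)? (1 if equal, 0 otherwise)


Register state trace:
  MOV R1, 6  → R1 = 6
  MOV R5, 20  → R5 = 20
  CMP R1, R5  → computes 6 - 20 = -14
  Result is nonzero, so values are not equal
ZF = 0

0


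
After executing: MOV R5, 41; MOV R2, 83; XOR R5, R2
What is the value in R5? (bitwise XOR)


Register state trace:
  MOV R5, 41  → R5 = 41 (0b00101001)
  MOV R2, 83  → R2 = 83 (0b01010011)
  XOR R5, R2  → R5 = 41 XOR 83 = 122 (0b01111010)
Final: R5 = 122

122


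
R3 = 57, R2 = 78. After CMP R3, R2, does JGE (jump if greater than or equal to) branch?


Trace:
  R3 = 57, R2 = 78
  CMP R3, R2  → compares 57 vs 78
  JGE checks: is 57 greater than or equal to 78?
  57 < 78, so condition is false
Branch taken: No

No


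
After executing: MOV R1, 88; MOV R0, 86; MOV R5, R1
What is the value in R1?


Register state trace:
  MOV R1, 88  → R1 = 88
  MOV R0, 86  → R0 = 86
  MOV R5, R1  → R5 = 88
Final: R1 = 88

88


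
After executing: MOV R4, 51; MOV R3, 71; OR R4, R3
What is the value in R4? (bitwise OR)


Register state trace:
  MOV R4, 51  → R4 = 51 (0b00110011)
  MOV R3, 71  → R3 = 71 (0b01000111)
  OR R4, R3   → R4 = 51 OR 71 = 119 (0b01110111)
Final: R4 = 119

119


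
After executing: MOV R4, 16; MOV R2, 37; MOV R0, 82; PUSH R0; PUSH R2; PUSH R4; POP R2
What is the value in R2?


Stack trace (top is rightmost):
  MOV R4, 16  → R4 = 16
  MOV R2, 37  → R2 = 37
  MOV R0, 82  → R0 = 82
  PUSH R0  → stack: [82]
  PUSH R2  → stack: [82, 37]
  PUSH R4  → stack: [82, 37, 16]
  POP R2  → R2 = 16, stack: [82, 37]
Final: R2 = 16

16


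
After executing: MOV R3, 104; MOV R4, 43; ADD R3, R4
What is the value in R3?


Register state trace:
  MOV R3, 104  → R3 = 104
  MOV R4, 43  → R4 = 43
  ADD R3, R4  → R3 = 104 + 43 = 147
Final: R3 = 147

147


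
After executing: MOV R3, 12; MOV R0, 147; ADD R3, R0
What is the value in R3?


Register state trace:
  MOV R3, 12  → R3 = 12
  MOV R0, 147  → R0 = 147
  ADD R3, R0  → R3 = 12 + 147 = 159
Final: R3 = 159

159


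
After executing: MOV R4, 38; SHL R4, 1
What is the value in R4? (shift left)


Register state trace:
  MOV R4, 38  → R4 = 38
  SHL R4, 1  → R4 = 38 << 1 = 38 * 2^1 = 76
Final: R4 = 76

76


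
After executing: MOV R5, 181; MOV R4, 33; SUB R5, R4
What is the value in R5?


Register state trace:
  MOV R5, 181  → R5 = 181
  MOV R4, 33  → R4 = 33
  SUB R5, R4  → R5 = 181 - 33 = 148
Final: R5 = 148

148


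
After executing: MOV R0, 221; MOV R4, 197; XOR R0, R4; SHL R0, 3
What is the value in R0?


Register state trace:
  MOV R0, 221  → R0 = 221 (0b11011101)
  MOV R4, 197  → R4 = 197 (0b11000101)
  XOR R0, R4  → R0 = 221 XOR 197 = 24 (0b00011000)
  SHL R0, 3  → R0 = 24 << 3 = 192
Final: R0 = 192

192


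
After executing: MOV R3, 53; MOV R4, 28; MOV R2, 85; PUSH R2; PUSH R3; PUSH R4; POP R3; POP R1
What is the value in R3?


Stack trace (top is rightmost):
  MOV R3, 53  → R3 = 53
  MOV R4, 28  → R4 = 28
  MOV R2, 85  → R2 = 85
  PUSH R2  → stack: [85]
  PUSH R3  → stack: [85, 53]
  PUSH R4  → stack: [85, 53, 28]
  POP R3  → R3 = 28, stack: [85, 53]
  POP R1  → R1 = 53, stack: [85]
Final: R3 = 28

28


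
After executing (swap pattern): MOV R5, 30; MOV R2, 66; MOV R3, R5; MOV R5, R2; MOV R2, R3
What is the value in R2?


Register state trace (swap pattern):
  MOV R5, 30  → R5 = 30
  MOV R2, 66  → R2 = 66
  MOV R3, R5  → R3 = 30  (save R5)
  MOV R5, R2  → R5 = 66  (R5 gets R2's value)
  MOV R2, R3  → R2 = 30  (R2 gets saved value)
Final: R2 = 30

30


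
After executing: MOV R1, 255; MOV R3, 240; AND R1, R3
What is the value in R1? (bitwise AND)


Register state trace:
  MOV R1, 255  → R1 = 255 (0b11111111)
  MOV R3, 240  → R3 = 240 (0b11110000)
  AND R1, R3  → R1 = 255 AND 240 = 240 (0b11110000)
Final: R1 = 240

240


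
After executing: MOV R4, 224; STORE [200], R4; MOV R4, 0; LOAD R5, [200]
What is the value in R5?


Register and memory trace:
  MOV R4, 224  → R4 = 224
  STORE [200], R4  → mem[200] = 224
  MOV R4, 0  → R4 = 0
  LOAD R5, [200]  → R5 = mem[200] = 224
Final: R5 = 224

224


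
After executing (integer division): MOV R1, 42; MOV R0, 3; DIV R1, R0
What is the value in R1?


Register state trace:
  MOV R1, 42  → R1 = 42
  MOV R0, 3  → R0 = 3
  DIV R1, R0  → R1 = 42 // 3 = 14
Final: R1 = 14

14


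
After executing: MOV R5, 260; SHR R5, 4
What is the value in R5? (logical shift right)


Register state trace:
  MOV R5, 260  → R5 = 260
  SHR R5, 4  → R5 = 260 >> 4 = 260 // 2^4 = 16
Final: R5 = 16

16


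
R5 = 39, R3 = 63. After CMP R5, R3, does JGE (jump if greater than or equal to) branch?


Trace:
  R5 = 39, R3 = 63
  CMP R5, R3  → compares 39 vs 63
  JGE checks: is 39 greater than or equal to 63?
  39 < 63, so condition is false
Branch taken: No

No


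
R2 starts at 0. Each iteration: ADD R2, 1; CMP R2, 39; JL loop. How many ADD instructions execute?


Loop trace (R2 starts at 0, target 39, step 1):
  ADD #1: R2 = 0 + 1 = 1  → 1 < 39, loop
  ADD #2: R2 = 1 + 1 = 2  → 2 < 39, loop
  ADD #3: R2 = 2 + 1 = 3  → 3 < 39, loop
  ADD #4: R2 = 3 + 1 = 4  → 4 < 39, loop
  ADD #5: R2 = 4 + 1 = 5  → 5 < 39, loop
  ADD #6: R2 = 5 + 1 = 6  → 6 < 39, loop
  ADD #7: R2 = 6 + 1 = 7  → 7 < 39, loop
  ADD #8: R2 = 7 + 1 = 8  → 8 < 39, loop
  ADD #9: R2 = 8 + 1 = 9  → 9 < 39, loop
  ADD #10: R2 = 9 + 1 = 10  → 10 < 39, loop
  ADD #11: R2 = 10 + 1 = 11  → 11 < 39, loop
  ADD #12: R2 = 11 + 1 = 12  → 12 < 39, loop
  ADD #13: R2 = 12 + 1 = 13  → 13 < 39, loop
  ADD #14: R2 = 13 + 1 = 14  → 14 < 39, loop
  ADD #15: R2 = 14 + 1 = 15  → 15 < 39, loop
  ADD #16: R2 = 15 + 1 = 16  → 16 < 39, loop
  ADD #17: R2 = 16 + 1 = 17  → 17 < 39, loop
  ADD #18: R2 = 17 + 1 = 18  → 18 < 39, loop
  ADD #19: R2 = 18 + 1 = 19  → 19 < 39, loop
  ADD #20: R2 = 19 + 1 = 20  → 20 < 39, loop
  ADD #21: R2 = 20 + 1 = 21  → 21 < 39, loop
  ADD #22: R2 = 21 + 1 = 22  → 22 < 39, loop
  ADD #23: R2 = 22 + 1 = 23  → 23 < 39, loop
  ADD #24: R2 = 23 + 1 = 24  → 24 < 39, loop
  ADD #25: R2 = 24 + 1 = 25  → 25 < 39, loop
  ADD #26: R2 = 25 + 1 = 26  → 26 < 39, loop
  ADD #27: R2 = 26 + 1 = 27  → 27 < 39, loop
  ADD #28: R2 = 27 + 1 = 28  → 28 < 39, loop
  ADD #29: R2 = 28 + 1 = 29  → 29 < 39, loop
  ADD #30: R2 = 29 + 1 = 30  → 30 < 39, loop
  ADD #31: R2 = 30 + 1 = 31  → 31 < 39, loop
  ADD #32: R2 = 31 + 1 = 32  → 32 < 39, loop
  ADD #33: R2 = 32 + 1 = 33  → 33 < 39, loop
  ADD #34: R2 = 33 + 1 = 34  → 34 < 39, loop
  ADD #35: R2 = 34 + 1 = 35  → 35 < 39, loop
  ADD #36: R2 = 35 + 1 = 36  → 36 < 39, loop
  ADD #37: R2 = 36 + 1 = 37  → 37 < 39, loop
  ADD #38: R2 = 37 + 1 = 38  → 38 < 39, loop
  ADD #39: R2 = 38 + 1 = 39  → 39 >= 39, exit
Total ADD instructions: 39

39


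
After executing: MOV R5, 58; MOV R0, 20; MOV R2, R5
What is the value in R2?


Register state trace:
  MOV R5, 58  → R5 = 58
  MOV R0, 20  → R0 = 20
  MOV R2, R5  → R2 = 58
Final: R2 = 58

58


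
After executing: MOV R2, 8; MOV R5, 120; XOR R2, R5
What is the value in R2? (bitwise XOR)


Register state trace:
  MOV R2, 8  → R2 = 8 (0b00001000)
  MOV R5, 120  → R5 = 120 (0b01111000)
  XOR R2, R5  → R2 = 8 XOR 120 = 112 (0b01110000)
Final: R2 = 112

112


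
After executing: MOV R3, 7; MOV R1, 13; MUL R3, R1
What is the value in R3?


Register state trace:
  MOV R3, 7  → R3 = 7
  MOV R1, 13  → R1 = 13
  MUL R3, R1  → R3 = 7 * 13 = 91
Final: R3 = 91

91


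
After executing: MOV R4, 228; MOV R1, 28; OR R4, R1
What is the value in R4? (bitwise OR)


Register state trace:
  MOV R4, 228  → R4 = 228 (0b11100100)
  MOV R1, 28  → R1 = 28 (0b00011100)
  OR R4, R1   → R4 = 228 OR 28 = 252 (0b11111100)
Final: R4 = 252

252


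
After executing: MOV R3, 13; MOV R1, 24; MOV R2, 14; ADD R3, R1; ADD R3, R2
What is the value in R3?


Register state trace:
  MOV R3, 13  → R3 = 13
  MOV R1, 24  → R1 = 24
  MOV R2, 14  → R2 = 14
  ADD R3, R1  → R3 = 13 + 24 = 37
  ADD R3, R2  → R3 = 37 + 14 = 51
Final: R3 = 51

51


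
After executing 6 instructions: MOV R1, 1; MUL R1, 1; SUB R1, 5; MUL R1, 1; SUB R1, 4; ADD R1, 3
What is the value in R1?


Register state trace:
  MOV R1, 1  → R1 = 1
  MUL R1, 1  → R1 = 1 * 1 = 1
  SUB R1, 5  → R1 = 1 - 5 = -4
  MUL R1, 1  → R1 = -4 * 1 = -4
  SUB R1, 4  → R1 = -4 - 4 = -8
  ADD R1, 3  → R1 = -8 + 3 = -5
Final: R1 = -5

-5


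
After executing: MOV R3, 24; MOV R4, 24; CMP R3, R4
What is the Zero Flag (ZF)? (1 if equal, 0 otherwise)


Register state trace:
  MOV R3, 24  → R3 = 24
  MOV R4, 24  → R4 = 24
  CMP R3, R4  → computes 24 - 24 = 0
  Result is zero, so values are equal
ZF = 1

1


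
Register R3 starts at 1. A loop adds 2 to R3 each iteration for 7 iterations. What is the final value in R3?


Starting value: R3 = 1
  Iter 1: R3 = 1 + 2 = 3
  Iter 2: R3 = 3 + 2 = 5
  Iter 3: R3 = 5 + 2 = 7
  Iter 4: R3 = 7 + 2 = 9
  Iter 5: R3 = 9 + 2 = 11
  Iter 6: R3 = 11 + 2 = 13
  Iter 7: R3 = 13 + 2 = 15
Final: R3 = 15

15


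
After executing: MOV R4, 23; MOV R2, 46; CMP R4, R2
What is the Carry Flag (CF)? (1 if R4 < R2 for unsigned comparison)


Register state trace:
  MOV R4, 23  → R4 = 23
  MOV R2, 46  → R2 = 46
  CMP R4, R2  → unsigned 23 - 46: borrow occurs
  23 < 46, so CF = 1
CF = 1

1


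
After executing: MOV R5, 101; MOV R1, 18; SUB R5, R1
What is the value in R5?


Register state trace:
  MOV R5, 101  → R5 = 101
  MOV R1, 18  → R1 = 18
  SUB R5, R1  → R5 = 101 - 18 = 83
Final: R5 = 83

83


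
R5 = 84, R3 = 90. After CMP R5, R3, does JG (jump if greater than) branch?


Trace:
  R5 = 84, R3 = 90
  CMP R5, R3  → compares 84 vs 90
  JG checks: is 84 greater than 90?
  84 < 90, so condition is false
Branch taken: No

No


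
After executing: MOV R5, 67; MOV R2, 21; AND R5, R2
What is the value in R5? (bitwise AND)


Register state trace:
  MOV R5, 67  → R5 = 67 (0b01000011)
  MOV R2, 21  → R2 = 21 (0b00010101)
  AND R5, R2  → R5 = 67 AND 21 = 1 (0b00000001)
Final: R5 = 1

1


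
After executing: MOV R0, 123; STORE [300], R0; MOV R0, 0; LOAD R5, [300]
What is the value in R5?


Register and memory trace:
  MOV R0, 123  → R0 = 123
  STORE [300], R0  → mem[300] = 123
  MOV R0, 0  → R0 = 0
  LOAD R5, [300]  → R5 = mem[300] = 123
Final: R5 = 123

123


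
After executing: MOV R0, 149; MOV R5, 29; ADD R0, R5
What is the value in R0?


Register state trace:
  MOV R0, 149  → R0 = 149
  MOV R5, 29  → R5 = 29
  ADD R0, R5  → R0 = 149 + 29 = 178
Final: R0 = 178

178


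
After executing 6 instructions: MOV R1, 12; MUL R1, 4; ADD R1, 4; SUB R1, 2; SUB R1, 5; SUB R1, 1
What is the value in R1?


Register state trace:
  MOV R1, 12  → R1 = 12
  MUL R1, 4  → R1 = 12 * 4 = 48
  ADD R1, 4  → R1 = 48 + 4 = 52
  SUB R1, 2  → R1 = 52 - 2 = 50
  SUB R1, 5  → R1 = 50 - 5 = 45
  SUB R1, 1  → R1 = 45 - 1 = 44
Final: R1 = 44

44


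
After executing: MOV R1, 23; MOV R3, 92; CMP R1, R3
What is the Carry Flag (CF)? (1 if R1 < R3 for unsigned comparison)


Register state trace:
  MOV R1, 23  → R1 = 23
  MOV R3, 92  → R3 = 92
  CMP R1, R3  → unsigned 23 - 92: borrow occurs
  23 < 92, so CF = 1
CF = 1

1


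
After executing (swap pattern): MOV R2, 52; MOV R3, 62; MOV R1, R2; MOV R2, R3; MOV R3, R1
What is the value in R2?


Register state trace (swap pattern):
  MOV R2, 52  → R2 = 52
  MOV R3, 62  → R3 = 62
  MOV R1, R2  → R1 = 52  (save R2)
  MOV R2, R3  → R2 = 62  (R2 gets R3's value)
  MOV R3, R1  → R3 = 52  (R3 gets saved value)
Final: R2 = 62

62


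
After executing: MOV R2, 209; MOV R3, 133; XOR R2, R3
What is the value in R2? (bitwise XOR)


Register state trace:
  MOV R2, 209  → R2 = 209 (0b11010001)
  MOV R3, 133  → R3 = 133 (0b10000101)
  XOR R2, R3  → R2 = 209 XOR 133 = 84 (0b01010100)
Final: R2 = 84

84


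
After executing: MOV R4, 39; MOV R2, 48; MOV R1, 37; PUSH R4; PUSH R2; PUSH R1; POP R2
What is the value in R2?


Stack trace (top is rightmost):
  MOV R4, 39  → R4 = 39
  MOV R2, 48  → R2 = 48
  MOV R1, 37  → R1 = 37
  PUSH R4  → stack: [39]
  PUSH R2  → stack: [39, 48]
  PUSH R1  → stack: [39, 48, 37]
  POP R2  → R2 = 37, stack: [39, 48]
Final: R2 = 37

37


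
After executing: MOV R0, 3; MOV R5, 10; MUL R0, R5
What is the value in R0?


Register state trace:
  MOV R0, 3  → R0 = 3
  MOV R5, 10  → R5 = 10
  MUL R0, R5  → R0 = 3 * 10 = 30
Final: R0 = 30

30


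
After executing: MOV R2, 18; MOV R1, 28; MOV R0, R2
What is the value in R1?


Register state trace:
  MOV R2, 18  → R2 = 18
  MOV R1, 28  → R1 = 28
  MOV R0, R2  → R0 = 18
Final: R1 = 28

28


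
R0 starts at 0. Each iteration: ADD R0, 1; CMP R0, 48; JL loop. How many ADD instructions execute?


Loop trace (R0 starts at 0, target 48, step 1):
  ADD #1: R0 = 0 + 1 = 1  → 1 < 48, loop
  ADD #2: R0 = 1 + 1 = 2  → 2 < 48, loop
  ADD #3: R0 = 2 + 1 = 3  → 3 < 48, loop
  ADD #4: R0 = 3 + 1 = 4  → 4 < 48, loop
  ADD #5: R0 = 4 + 1 = 5  → 5 < 48, loop
  ADD #6: R0 = 5 + 1 = 6  → 6 < 48, loop
  ADD #7: R0 = 6 + 1 = 7  → 7 < 48, loop
  ADD #8: R0 = 7 + 1 = 8  → 8 < 48, loop
  ADD #9: R0 = 8 + 1 = 9  → 9 < 48, loop
  ADD #10: R0 = 9 + 1 = 10  → 10 < 48, loop
  ADD #11: R0 = 10 + 1 = 11  → 11 < 48, loop
  ADD #12: R0 = 11 + 1 = 12  → 12 < 48, loop
  ADD #13: R0 = 12 + 1 = 13  → 13 < 48, loop
  ADD #14: R0 = 13 + 1 = 14  → 14 < 48, loop
  ADD #15: R0 = 14 + 1 = 15  → 15 < 48, loop
  ADD #16: R0 = 15 + 1 = 16  → 16 < 48, loop
  ADD #17: R0 = 16 + 1 = 17  → 17 < 48, loop
  ADD #18: R0 = 17 + 1 = 18  → 18 < 48, loop
  ADD #19: R0 = 18 + 1 = 19  → 19 < 48, loop
  ADD #20: R0 = 19 + 1 = 20  → 20 < 48, loop
  ADD #21: R0 = 20 + 1 = 21  → 21 < 48, loop
  ADD #22: R0 = 21 + 1 = 22  → 22 < 48, loop
  ADD #23: R0 = 22 + 1 = 23  → 23 < 48, loop
  ADD #24: R0 = 23 + 1 = 24  → 24 < 48, loop
  ADD #25: R0 = 24 + 1 = 25  → 25 < 48, loop
  ADD #26: R0 = 25 + 1 = 26  → 26 < 48, loop
  ADD #27: R0 = 26 + 1 = 27  → 27 < 48, loop
  ADD #28: R0 = 27 + 1 = 28  → 28 < 48, loop
  ADD #29: R0 = 28 + 1 = 29  → 29 < 48, loop
  ADD #30: R0 = 29 + 1 = 30  → 30 < 48, loop
  ADD #31: R0 = 30 + 1 = 31  → 31 < 48, loop
  ADD #32: R0 = 31 + 1 = 32  → 32 < 48, loop
  ADD #33: R0 = 32 + 1 = 33  → 33 < 48, loop
  ADD #34: R0 = 33 + 1 = 34  → 34 < 48, loop
  ADD #35: R0 = 34 + 1 = 35  → 35 < 48, loop
  ADD #36: R0 = 35 + 1 = 36  → 36 < 48, loop
  ADD #37: R0 = 36 + 1 = 37  → 37 < 48, loop
  ADD #38: R0 = 37 + 1 = 38  → 38 < 48, loop
  ADD #39: R0 = 38 + 1 = 39  → 39 < 48, loop
  ADD #40: R0 = 39 + 1 = 40  → 40 < 48, loop
  ADD #41: R0 = 40 + 1 = 41  → 41 < 48, loop
  ADD #42: R0 = 41 + 1 = 42  → 42 < 48, loop
  ADD #43: R0 = 42 + 1 = 43  → 43 < 48, loop
  ADD #44: R0 = 43 + 1 = 44  → 44 < 48, loop
  ADD #45: R0 = 44 + 1 = 45  → 45 < 48, loop
  ADD #46: R0 = 45 + 1 = 46  → 46 < 48, loop
  ADD #47: R0 = 46 + 1 = 47  → 47 < 48, loop
  ADD #48: R0 = 47 + 1 = 48  → 48 >= 48, exit
Total ADD instructions: 48

48


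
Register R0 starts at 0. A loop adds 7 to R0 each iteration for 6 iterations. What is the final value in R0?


Starting value: R0 = 0
  Iter 1: R0 = 0 + 7 = 7
  Iter 2: R0 = 7 + 7 = 14
  Iter 3: R0 = 14 + 7 = 21
  Iter 4: R0 = 21 + 7 = 28
  Iter 5: R0 = 28 + 7 = 35
  Iter 6: R0 = 35 + 7 = 42
Final: R0 = 42

42


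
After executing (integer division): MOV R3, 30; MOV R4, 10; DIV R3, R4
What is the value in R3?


Register state trace:
  MOV R3, 30  → R3 = 30
  MOV R4, 10  → R4 = 10
  DIV R3, R4  → R3 = 30 // 10 = 3
Final: R3 = 3

3


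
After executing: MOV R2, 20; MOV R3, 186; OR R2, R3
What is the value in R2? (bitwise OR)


Register state trace:
  MOV R2, 20  → R2 = 20 (0b00010100)
  MOV R3, 186  → R3 = 186 (0b10111010)
  OR R2, R3   → R2 = 20 OR 186 = 190 (0b10111110)
Final: R2 = 190

190


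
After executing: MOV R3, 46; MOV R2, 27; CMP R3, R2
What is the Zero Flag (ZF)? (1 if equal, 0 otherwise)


Register state trace:
  MOV R3, 46  → R3 = 46
  MOV R2, 27  → R2 = 27
  CMP R3, R2  → computes 46 - 27 = 19
  Result is nonzero, so values are not equal
ZF = 0

0


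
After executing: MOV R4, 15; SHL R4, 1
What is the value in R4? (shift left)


Register state trace:
  MOV R4, 15  → R4 = 15
  SHL R4, 1  → R4 = 15 << 1 = 15 * 2^1 = 30
Final: R4 = 30

30


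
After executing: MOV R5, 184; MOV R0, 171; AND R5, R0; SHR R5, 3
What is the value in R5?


Register state trace:
  MOV R5, 184  → R5 = 184 (0b10111000)
  MOV R0, 171  → R0 = 171 (0b10101011)
  AND R5, R0  → R5 = 184 AND 171 = 168 (0b10101000)
  SHR R5, 3  → R5 = 168 >> 3 = 21
Final: R5 = 21

21


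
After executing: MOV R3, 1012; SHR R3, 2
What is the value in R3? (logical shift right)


Register state trace:
  MOV R3, 1012  → R3 = 1012
  SHR R3, 2  → R3 = 1012 >> 2 = 1012 // 2^2 = 253
Final: R3 = 253

253


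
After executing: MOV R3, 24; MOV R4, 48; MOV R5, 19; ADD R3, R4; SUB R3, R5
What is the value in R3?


Register state trace:
  MOV R3, 24  → R3 = 24
  MOV R4, 48  → R4 = 48
  MOV R5, 19  → R5 = 19
  ADD R3, R4  → R3 = 24 + 48 = 72
  SUB R3, R5  → R3 = 72 - 19 = 53
Final: R3 = 53

53


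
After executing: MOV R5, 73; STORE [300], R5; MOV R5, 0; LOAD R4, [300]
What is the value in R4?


Register and memory trace:
  MOV R5, 73  → R5 = 73
  STORE [300], R5  → mem[300] = 73
  MOV R5, 0  → R5 = 0
  LOAD R4, [300]  → R4 = mem[300] = 73
Final: R4 = 73

73


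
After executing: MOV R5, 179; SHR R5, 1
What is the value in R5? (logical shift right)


Register state trace:
  MOV R5, 179  → R5 = 179
  SHR R5, 1  → R5 = 179 >> 1 = 179 // 2^1 = 89
Final: R5 = 89

89


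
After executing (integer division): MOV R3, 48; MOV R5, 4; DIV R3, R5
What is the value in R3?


Register state trace:
  MOV R3, 48  → R3 = 48
  MOV R5, 4  → R5 = 4
  DIV R3, R5  → R3 = 48 // 4 = 12
Final: R3 = 12

12


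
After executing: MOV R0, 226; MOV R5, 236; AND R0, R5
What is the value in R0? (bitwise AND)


Register state trace:
  MOV R0, 226  → R0 = 226 (0b11100010)
  MOV R5, 236  → R5 = 236 (0b11101100)
  AND R0, R5  → R0 = 226 AND 236 = 224 (0b11100000)
Final: R0 = 224

224


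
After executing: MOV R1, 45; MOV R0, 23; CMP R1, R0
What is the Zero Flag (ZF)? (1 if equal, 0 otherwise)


Register state trace:
  MOV R1, 45  → R1 = 45
  MOV R0, 23  → R0 = 23
  CMP R1, R0  → computes 45 - 23 = 22
  Result is nonzero, so values are not equal
ZF = 0

0


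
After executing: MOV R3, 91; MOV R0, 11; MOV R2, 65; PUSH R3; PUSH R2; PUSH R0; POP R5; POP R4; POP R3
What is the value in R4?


Stack trace (top is rightmost):
  MOV R3, 91  → R3 = 91
  MOV R0, 11  → R0 = 11
  MOV R2, 65  → R2 = 65
  PUSH R3  → stack: [91]
  PUSH R2  → stack: [91, 65]
  PUSH R0  → stack: [91, 65, 11]
  POP R5  → R5 = 11, stack: [91, 65]
  POP R4  → R4 = 65, stack: [91]
  POP R3  → R3 = 91, stack: []
Final: R4 = 65

65


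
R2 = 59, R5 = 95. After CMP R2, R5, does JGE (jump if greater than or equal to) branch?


Trace:
  R2 = 59, R5 = 95
  CMP R2, R5  → compares 59 vs 95
  JGE checks: is 59 greater than or equal to 95?
  59 < 95, so condition is false
Branch taken: No

No


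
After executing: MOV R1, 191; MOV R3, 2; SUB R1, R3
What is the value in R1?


Register state trace:
  MOV R1, 191  → R1 = 191
  MOV R3, 2  → R3 = 2
  SUB R1, R3  → R1 = 191 - 2 = 189
Final: R1 = 189

189


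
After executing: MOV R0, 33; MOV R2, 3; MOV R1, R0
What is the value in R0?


Register state trace:
  MOV R0, 33  → R0 = 33
  MOV R2, 3  → R2 = 3
  MOV R1, R0  → R1 = 33
Final: R0 = 33

33


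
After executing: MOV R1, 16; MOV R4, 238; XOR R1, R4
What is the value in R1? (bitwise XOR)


Register state trace:
  MOV R1, 16  → R1 = 16 (0b00010000)
  MOV R4, 238  → R4 = 238 (0b11101110)
  XOR R1, R4  → R1 = 16 XOR 238 = 254 (0b11111110)
Final: R1 = 254

254


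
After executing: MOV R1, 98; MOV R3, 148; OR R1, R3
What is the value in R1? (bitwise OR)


Register state trace:
  MOV R1, 98  → R1 = 98 (0b01100010)
  MOV R3, 148  → R3 = 148 (0b10010100)
  OR R1, R3   → R1 = 98 OR 148 = 246 (0b11110110)
Final: R1 = 246

246


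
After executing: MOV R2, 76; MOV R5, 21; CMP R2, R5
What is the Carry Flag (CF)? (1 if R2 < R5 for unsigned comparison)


Register state trace:
  MOV R2, 76  → R2 = 76
  MOV R5, 21  → R5 = 21
  CMP R2, R5  → unsigned 76 - 21: no borrow
  76 >= 21, so CF = 0
CF = 0

0


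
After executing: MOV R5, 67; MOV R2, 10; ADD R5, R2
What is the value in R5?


Register state trace:
  MOV R5, 67  → R5 = 67
  MOV R2, 10  → R2 = 10
  ADD R5, R2  → R5 = 67 + 10 = 77
Final: R5 = 77

77


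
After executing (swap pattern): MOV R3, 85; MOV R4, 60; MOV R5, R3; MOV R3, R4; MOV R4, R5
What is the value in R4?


Register state trace (swap pattern):
  MOV R3, 85  → R3 = 85
  MOV R4, 60  → R4 = 60
  MOV R5, R3  → R5 = 85  (save R3)
  MOV R3, R4  → R3 = 60  (R3 gets R4's value)
  MOV R4, R5  → R4 = 85  (R4 gets saved value)
Final: R4 = 85

85


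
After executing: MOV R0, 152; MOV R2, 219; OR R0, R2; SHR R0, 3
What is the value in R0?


Register state trace:
  MOV R0, 152  → R0 = 152 (0b10011000)
  MOV R2, 219  → R2 = 219 (0b11011011)
  OR R0, R2  → R0 = 152 OR 219 = 219 (0b11011011)
  SHR R0, 3  → R0 = 219 >> 3 = 27
Final: R0 = 27

27


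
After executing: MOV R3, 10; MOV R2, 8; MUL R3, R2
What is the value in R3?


Register state trace:
  MOV R3, 10  → R3 = 10
  MOV R2, 8  → R2 = 8
  MUL R3, R2  → R3 = 10 * 8 = 80
Final: R3 = 80

80


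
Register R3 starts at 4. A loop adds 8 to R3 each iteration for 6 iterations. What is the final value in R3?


Starting value: R3 = 4
  Iter 1: R3 = 4 + 8 = 12
  Iter 2: R3 = 12 + 8 = 20
  Iter 3: R3 = 20 + 8 = 28
  Iter 4: R3 = 28 + 8 = 36
  Iter 5: R3 = 36 + 8 = 44
  Iter 6: R3 = 44 + 8 = 52
Final: R3 = 52

52


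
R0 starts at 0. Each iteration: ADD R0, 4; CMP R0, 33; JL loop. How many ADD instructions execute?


Loop trace (R0 starts at 0, target 33, step 4):
  ADD #1: R0 = 0 + 4 = 4  → 4 < 33, loop
  ADD #2: R0 = 4 + 4 = 8  → 8 < 33, loop
  ADD #3: R0 = 8 + 4 = 12  → 12 < 33, loop
  ADD #4: R0 = 12 + 4 = 16  → 16 < 33, loop
  ADD #5: R0 = 16 + 4 = 20  → 20 < 33, loop
  ADD #6: R0 = 20 + 4 = 24  → 24 < 33, loop
  ADD #7: R0 = 24 + 4 = 28  → 28 < 33, loop
  ADD #8: R0 = 28 + 4 = 32  → 32 < 33, loop
  ADD #9: R0 = 32 + 4 = 36  → 36 >= 33, exit
Total ADD instructions: 9

9


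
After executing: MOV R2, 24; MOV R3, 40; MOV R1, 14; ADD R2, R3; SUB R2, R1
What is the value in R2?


Register state trace:
  MOV R2, 24  → R2 = 24
  MOV R3, 40  → R3 = 40
  MOV R1, 14  → R1 = 14
  ADD R2, R3  → R2 = 24 + 40 = 64
  SUB R2, R1  → R2 = 64 - 14 = 50
Final: R2 = 50

50


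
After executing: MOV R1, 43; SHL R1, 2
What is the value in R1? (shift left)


Register state trace:
  MOV R1, 43  → R1 = 43
  SHL R1, 2  → R1 = 43 << 2 = 43 * 2^2 = 172
Final: R1 = 172

172
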